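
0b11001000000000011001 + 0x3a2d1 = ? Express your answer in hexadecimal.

0x1022ea

0b11001000000000011001 = 0xc8019 in hexadecimal.
Add column by column in base 16, right to left:
  9+1 = a
  1+d = e
  0+2 = 2
  8+a = 2 carry 1
  c+3+1 = 0 carry 1
  final carry 1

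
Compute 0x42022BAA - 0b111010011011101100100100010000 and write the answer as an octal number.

0o744661232

0x42022BAA = 0o10200425652 in octal.
0b111010011011101100100100010000 = 0o7233544420 in octal.
Subtract column by column in base 8:
  2-0 → 2
  5-2 → 3
  6-4 → 2
  5-4 → 1
  2-4 → 6 (borrow)
  4-5-1 → 6 (borrow)
  0-3-1 → 4 (borrow)
  0-3-1 → 4 (borrow)
  2-2-1 → 7 (borrow)
  0-7-1 → 0 (borrow)
  1-0-1 → 0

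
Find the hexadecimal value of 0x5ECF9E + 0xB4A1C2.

0x1137160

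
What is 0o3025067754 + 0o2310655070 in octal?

0o5335745044

Add column by column in base 8, right to left:
  4+0 = 4
  5+7 = 4 carry 1
  7+0+1 = 0 carry 1
  7+5+1 = 5 carry 1
  6+5+1 = 4 carry 1
  0+6+1 = 7
  5+0 = 5
  2+1 = 3
  0+3 = 3
  3+2 = 5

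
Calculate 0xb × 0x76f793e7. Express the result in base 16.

Multiply each base-16 digit by 11, carrying:
  7×11 = 77 → write d carry 4
  e×11+4 = 158 → write e carry 9
  3×11+9 = 42 → write a carry 2
  9×11+2 = 101 → write 5 carry 6
  7×11+6 = 83 → write 3 carry 5
  f×11+5 = 170 → write a carry 10
  6×11+10 = 76 → write c carry 4
  7×11+4 = 81 → write 1 carry 5
  remaining carry: 5

0x51ca35aed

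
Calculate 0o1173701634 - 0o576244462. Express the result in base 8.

0o375435152

Subtract column by column in base 8:
  4-2 → 2
  3-6 → 5 (borrow)
  6-4-1 → 1
  1-4 → 5 (borrow)
  0-4-1 → 3 (borrow)
  7-2-1 → 4
  3-6 → 5 (borrow)
  7-7-1 → 7 (borrow)
  1-5-1 → 3 (borrow)
  1-0-1 → 0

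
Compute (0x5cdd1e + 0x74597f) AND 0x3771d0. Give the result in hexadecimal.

0x113090

Add column by column in base 16, right to left:
  e+f = d carry 1
  1+7+1 = 9
  d+9 = 6 carry 1
  d+5+1 = 3 carry 1
  c+4+1 = 1 carry 1
  5+7+1 = d
Sum = 0xd1369d; now AND with 0x3771d0:
  d&3=1, 1&7=1, 3&7=3, 6&1=0, 9&d=9, d&0=0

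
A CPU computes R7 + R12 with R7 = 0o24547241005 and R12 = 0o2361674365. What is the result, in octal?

0o27131135372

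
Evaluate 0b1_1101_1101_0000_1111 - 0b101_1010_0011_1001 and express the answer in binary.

Subtract column by column in base 2:
  1-1 → 0
  1-0 → 1
  1-0 → 1
  1-1 → 0
  0-1 → 1 (borrow)
  0-1-1 → 0 (borrow)
  0-0-1 → 1 (borrow)
  0-0-1 → 1 (borrow)
  1-0-1 → 0
  0-1 → 1 (borrow)
  1-0-1 → 0
  1-1 → 0
  1-1 → 0
  0-0 → 0
  1-1 → 0
  1-0 → 1
  1-0 → 1

0b11000001011010110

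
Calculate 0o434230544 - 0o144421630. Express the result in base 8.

0o267606714

Subtract column by column in base 8:
  4-0 → 4
  4-3 → 1
  5-6 → 7 (borrow)
  0-1-1 → 6 (borrow)
  3-2-1 → 0
  2-4 → 6 (borrow)
  4-4-1 → 7 (borrow)
  3-4-1 → 6 (borrow)
  4-1-1 → 2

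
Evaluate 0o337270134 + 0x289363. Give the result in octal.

0x289363 = 0o12111543 in octal.
Add column by column in base 8, right to left:
  4+3 = 7
  3+4 = 7
  1+5 = 6
  0+1 = 1
  7+1 = 0 carry 1
  2+1+1 = 4
  7+2 = 1 carry 1
  3+1+1 = 5
  3+0 = 3

0o351401677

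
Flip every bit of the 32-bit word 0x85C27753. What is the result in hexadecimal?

0x7A3D88AC

Each hex digit d becomes F−d:
  8→7, 5→A, C→3, 2→D, 7→8, 7→8, 5→A, 3→C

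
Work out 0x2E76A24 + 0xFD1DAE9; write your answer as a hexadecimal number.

0x12B9450D

Add column by column in base 16, right to left:
  4+9 = D
  2+E = 0 carry 1
  A+A+1 = 5 carry 1
  6+D+1 = 4 carry 1
  7+1+1 = 9
  E+D = B carry 1
  2+F+1 = 2 carry 1
  final carry 1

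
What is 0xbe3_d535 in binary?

Expand each hex digit to 4 bits: b=1011 e=1110 3=0011 d=1101 5=0101 3=0011 5=0101.

0b1011111000111101010100110101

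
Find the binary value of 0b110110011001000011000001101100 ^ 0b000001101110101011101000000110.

XOR bit by bit (1 where the bits differ):
  110110011001000011000001101100
^ 000001101110101011101000000110
= 110111110111101000101001101010

0b110111110111101000101001101010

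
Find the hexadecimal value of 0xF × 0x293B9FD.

0x26A7E5D3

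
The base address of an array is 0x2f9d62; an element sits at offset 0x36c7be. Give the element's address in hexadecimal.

0x666520

Add column by column in base 16, right to left:
  2+e = 0 carry 1
  6+b+1 = 2 carry 1
  d+7+1 = 5 carry 1
  9+c+1 = 6 carry 1
  f+6+1 = 6 carry 1
  2+3+1 = 6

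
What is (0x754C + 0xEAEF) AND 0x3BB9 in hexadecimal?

0x2039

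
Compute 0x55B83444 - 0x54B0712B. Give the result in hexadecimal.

Subtract column by column in base 16:
  4-B → 9 (borrow)
  4-2-1 → 1
  4-1 → 3
  3-7 → C (borrow)
  8-0-1 → 7
  B-B → 0
  5-4 → 1
  5-5 → 0

0x107C319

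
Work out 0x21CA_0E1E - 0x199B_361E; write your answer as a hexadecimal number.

Subtract column by column in base 16:
  E-E → 0
  1-1 → 0
  E-6 → 8
  0-3 → D (borrow)
  A-B-1 → E (borrow)
  C-9-1 → 2
  1-9 → 8 (borrow)
  2-1-1 → 0

0x82ED800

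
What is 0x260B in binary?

0b10011000001011

Expand each hex digit to 4 bits: 2=0010 6=0110 0=0000 B=1011.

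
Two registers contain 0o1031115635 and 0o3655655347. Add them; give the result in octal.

Add column by column in base 8, right to left:
  5+7 = 4 carry 1
  3+4+1 = 0 carry 1
  6+3+1 = 2 carry 1
  5+5+1 = 3 carry 1
  1+5+1 = 7
  1+6 = 7
  1+5 = 6
  3+5 = 0 carry 1
  0+6+1 = 7
  1+3 = 4

0o4706773204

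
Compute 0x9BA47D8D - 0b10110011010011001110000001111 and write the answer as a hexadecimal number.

0x853AE17E

0b10110011010011001110000001111 = 0x16699C0F in hexadecimal.
Subtract column by column in base 16:
  D-F → E (borrow)
  8-0-1 → 7
  D-C → 1
  7-9 → E (borrow)
  4-9-1 → A (borrow)
  A-6-1 → 3
  B-6 → 5
  9-1 → 8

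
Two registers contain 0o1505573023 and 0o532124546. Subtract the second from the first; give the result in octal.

Subtract column by column in base 8:
  3-6 → 5 (borrow)
  2-4-1 → 5 (borrow)
  0-5-1 → 2 (borrow)
  3-4-1 → 6 (borrow)
  7-2-1 → 4
  5-1 → 4
  5-2 → 3
  0-3 → 5 (borrow)
  5-5-1 → 7 (borrow)
  1-0-1 → 0

0o753446255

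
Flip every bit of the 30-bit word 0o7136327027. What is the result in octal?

0o0641450750

Each oct digit d becomes 7−d:
  7→0, 1→6, 3→4, 6→1, 3→4, 2→5, 7→0, 0→7, 2→5, 7→0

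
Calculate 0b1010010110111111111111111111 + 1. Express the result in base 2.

The trailing 18 digits are 1 (max in base 2), so adding 1 cascades: they roll to 0 and the next digit up increments.

0b1010010111000000000000000000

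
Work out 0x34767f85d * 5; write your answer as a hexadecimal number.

0x106507d9d1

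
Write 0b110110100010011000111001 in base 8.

0o66423071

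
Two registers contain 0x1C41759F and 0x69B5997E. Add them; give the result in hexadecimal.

0x85F70F1D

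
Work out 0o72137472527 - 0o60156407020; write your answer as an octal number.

0o11761063507

Subtract column by column in base 8:
  7-0 → 7
  2-2 → 0
  5-0 → 5
  2-7 → 3 (borrow)
  7-0-1 → 6
  4-4 → 0
  7-6 → 1
  3-5 → 6 (borrow)
  1-1-1 → 7 (borrow)
  2-0-1 → 1
  7-6 → 1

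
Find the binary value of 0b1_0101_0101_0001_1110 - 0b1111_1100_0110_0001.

0b101100010111101

Subtract column by column in base 2:
  0-1 → 1 (borrow)
  1-0-1 → 0
  1-0 → 1
  1-0 → 1
  1-0 → 1
  0-1 → 1 (borrow)
  0-1-1 → 0 (borrow)
  0-0-1 → 1 (borrow)
  1-0-1 → 0
  0-0 → 0
  1-1 → 0
  0-1 → 1 (borrow)
  1-1-1 → 1 (borrow)
  0-1-1 → 0 (borrow)
  1-1-1 → 1 (borrow)
  0-1-1 → 0 (borrow)
  1-0-1 → 0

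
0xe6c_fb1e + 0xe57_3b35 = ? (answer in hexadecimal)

0x1cc43653

Add column by column in base 16, right to left:
  e+5 = 3 carry 1
  1+3+1 = 5
  b+b = 6 carry 1
  f+3+1 = 3 carry 1
  c+7+1 = 4 carry 1
  6+5+1 = c
  e+e = c carry 1
  final carry 1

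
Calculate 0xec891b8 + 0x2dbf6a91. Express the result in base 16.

0x3c87fc49

Add column by column in base 16, right to left:
  8+1 = 9
  b+9 = 4 carry 1
  1+a+1 = c
  9+6 = f
  8+f = 7 carry 1
  c+b+1 = 8 carry 1
  e+d+1 = c carry 1
  0+2+1 = 3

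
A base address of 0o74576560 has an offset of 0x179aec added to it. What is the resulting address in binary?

0b1000010101001100001011100

0o74576560 = 0b111100101111110101110000 in binary.
0x179aec = 0b101111001101011101100 in binary.
Add column by column in base 2, right to left:
  0+0 = 0
  0+0 = 0
  0+1 = 1
  0+1 = 1
  1+0 = 1
  1+1 = 0 carry 1
  1+1+1 = 1 carry 1
  0+1+1 = 0 carry 1
  1+0+1 = 0 carry 1
  0+1+1 = 0 carry 1
  1+0+1 = 0 carry 1
  1+1+1 = 1 carry 1
  1+1+1 = 1 carry 1
  1+0+1 = 0 carry 1
  1+0+1 = 0 carry 1
  1+1+1 = 1 carry 1
  0+1+1 = 0 carry 1
  1+1+1 = 1 carry 1
  0+1+1 = 0 carry 1
  0+0+1 = 1
  1+1 = 0 carry 1
  1+0+1 = 0 carry 1
  1+0+1 = 0 carry 1
  1+0+1 = 0 carry 1
  final carry 1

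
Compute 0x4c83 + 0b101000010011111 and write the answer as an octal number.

0o116442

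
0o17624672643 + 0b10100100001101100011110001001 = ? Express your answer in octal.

0o22266436454

0b10100100001101100011110001001 = 0o2441543611 in octal.
Add column by column in base 8, right to left:
  3+1 = 4
  4+1 = 5
  6+6 = 4 carry 1
  2+3+1 = 6
  7+4 = 3 carry 1
  6+5+1 = 4 carry 1
  4+1+1 = 6
  2+4 = 6
  6+4 = 2 carry 1
  7+2+1 = 2 carry 1
  1+0+1 = 2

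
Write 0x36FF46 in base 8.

0o15577506

Expand each hex digit to 4 bits: 3=0011 6=0110 F=1111 F=1111 4=0100 6=0110.
Group the bits in threes: 001 101 101 111 111 101 000 110 → 15577506.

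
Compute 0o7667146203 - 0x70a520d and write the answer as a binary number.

0o7667146203 = 0b111110110111001100110010000011 in binary.
0x70a520d = 0b111000010100101001000001101 in binary.
Subtract column by column in base 2:
  1-1 → 0
  1-0 → 1
  0-1 → 1 (borrow)
  0-1-1 → 0 (borrow)
  0-0-1 → 1 (borrow)
  0-0-1 → 1 (borrow)
  0-0-1 → 1 (borrow)
  1-0-1 → 0
  0-0 → 0
  0-1 → 1 (borrow)
  1-0-1 → 0
  1-0 → 1
  0-1 → 1 (borrow)
  0-0-1 → 1 (borrow)
  1-1-1 → 1 (borrow)
  1-0-1 → 0
  0-0 → 0
  0-1 → 1 (borrow)
  1-0-1 → 0
  1-1 → 0
  1-0 → 1
  0-0 → 0
  1-0 → 1
  1-0 → 1
  0-1 → 1 (borrow)
  1-1-1 → 1 (borrow)
  1-1-1 → 1 (borrow)
  1-0-1 → 0
  1-0 → 1
  1-0 → 1

0b110111110100100111101001110110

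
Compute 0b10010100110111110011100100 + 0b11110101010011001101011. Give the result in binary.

0b10110011100010001101001111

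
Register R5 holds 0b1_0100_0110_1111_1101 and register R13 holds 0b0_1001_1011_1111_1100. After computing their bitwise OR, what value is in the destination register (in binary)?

0b11101111111111101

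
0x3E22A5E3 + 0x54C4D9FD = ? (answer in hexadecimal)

0x92E77FE0

Add column by column in base 16, right to left:
  3+D = 0 carry 1
  E+F+1 = E carry 1
  5+9+1 = F
  A+D = 7 carry 1
  2+4+1 = 7
  2+C = E
  E+4 = 2 carry 1
  3+5+1 = 9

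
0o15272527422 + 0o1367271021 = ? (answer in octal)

Add column by column in base 8, right to left:
  2+1 = 3
  2+2 = 4
  4+0 = 4
  7+1 = 0 carry 1
  2+7+1 = 2 carry 1
  5+2+1 = 0 carry 1
  2+7+1 = 2 carry 1
  7+6+1 = 6 carry 1
  2+3+1 = 6
  5+1 = 6
  1+0 = 1

0o16662020443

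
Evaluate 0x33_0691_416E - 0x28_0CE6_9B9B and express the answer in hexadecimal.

0xAF9AAA5D3

Subtract column by column in base 16:
  E-B → 3
  6-9 → D (borrow)
  1-B-1 → 5 (borrow)
  4-9-1 → A (borrow)
  1-6-1 → A (borrow)
  9-E-1 → A (borrow)
  6-C-1 → 9 (borrow)
  0-0-1 → F (borrow)
  3-8-1 → A (borrow)
  3-2-1 → 0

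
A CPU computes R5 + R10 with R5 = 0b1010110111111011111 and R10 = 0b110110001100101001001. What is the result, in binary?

0b1000001000100100101000

Add column by column in base 2, right to left:
  1+1 = 0 carry 1
  1+0+1 = 0 carry 1
  1+0+1 = 0 carry 1
  1+1+1 = 1 carry 1
  1+0+1 = 0 carry 1
  0+0+1 = 1
  1+1 = 0 carry 1
  1+0+1 = 0 carry 1
  1+1+1 = 1 carry 1
  1+0+1 = 0 carry 1
  1+0+1 = 0 carry 1
  1+1+1 = 1 carry 1
  0+1+1 = 0 carry 1
  1+0+1 = 0 carry 1
  1+0+1 = 0 carry 1
  0+0+1 = 1
  1+1 = 0 carry 1
  0+1+1 = 0 carry 1
  1+0+1 = 0 carry 1
  0+1+1 = 0 carry 1
  0+1+1 = 0 carry 1
  final carry 1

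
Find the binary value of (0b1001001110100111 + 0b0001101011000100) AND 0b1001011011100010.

Add column by column in base 2, right to left:
  1+0 = 1
  1+0 = 1
  1+1 = 0 carry 1
  0+0+1 = 1
  0+0 = 0
  1+0 = 1
  0+1 = 1
  1+1 = 0 carry 1
  1+0+1 = 0 carry 1
  1+1+1 = 1 carry 1
  0+0+1 = 1
  0+1 = 1
  1+1 = 0 carry 1
  0+0+1 = 1
  0+0 = 0
  1+0 = 1
Sum = 0b1010111001101011; now AND with 0b1001011011100010:
  1010111001101011
& 1001011011100010
= 1000011001100010

0b1000011001100010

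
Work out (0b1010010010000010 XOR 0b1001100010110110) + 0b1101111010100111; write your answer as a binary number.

First 0b1010010010000010 XOR 0b1001100010110110 = 0b0011110000110100.
Add column by column in base 2, right to left:
  0+1 = 1
  0+1 = 1
  1+1 = 0 carry 1
  0+0+1 = 1
  1+0 = 1
  1+1 = 0 carry 1
  0+0+1 = 1
  0+1 = 1
  0+0 = 0
  0+1 = 1
  1+1 = 0 carry 1
  1+1+1 = 1 carry 1
  1+1+1 = 1 carry 1
  1+0+1 = 0 carry 1
  0+1+1 = 0 carry 1
  0+1+1 = 0 carry 1
  final carry 1

0b10001101011011011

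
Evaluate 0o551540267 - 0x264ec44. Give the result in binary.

0b11010000011101010001110011

0o551540267 = 0b101101001101100000010110111 in binary.
0x264ec44 = 0b10011001001110110001000100 in binary.
Subtract column by column in base 2:
  1-0 → 1
  1-0 → 1
  1-1 → 0
  0-0 → 0
  1-0 → 1
  1-0 → 1
  0-1 → 1 (borrow)
  1-0-1 → 0
  0-0 → 0
  0-0 → 0
  0-1 → 1 (borrow)
  0-1-1 → 0 (borrow)
  0-0-1 → 1 (borrow)
  0-1-1 → 0 (borrow)
  1-1-1 → 1 (borrow)
  1-1-1 → 1 (borrow)
  0-0-1 → 1 (borrow)
  1-0-1 → 0
  1-1 → 0
  0-0 → 0
  0-0 → 0
  1-1 → 0
  0-1 → 1 (borrow)
  1-0-1 → 0
  1-0 → 1
  0-1 → 1 (borrow)
  1-0-1 → 0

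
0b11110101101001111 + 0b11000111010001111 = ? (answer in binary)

0b110111100111011110

Add column by column in base 2, right to left:
  1+1 = 0 carry 1
  1+1+1 = 1 carry 1
  1+1+1 = 1 carry 1
  1+1+1 = 1 carry 1
  0+0+1 = 1
  0+0 = 0
  1+0 = 1
  0+1 = 1
  1+0 = 1
  1+1 = 0 carry 1
  0+1+1 = 0 carry 1
  1+1+1 = 1 carry 1
  0+0+1 = 1
  1+0 = 1
  1+0 = 1
  1+1 = 0 carry 1
  1+1+1 = 1 carry 1
  final carry 1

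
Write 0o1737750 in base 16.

0x7BFE8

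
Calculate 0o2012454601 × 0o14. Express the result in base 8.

0o30177031014

Multiply each base-8 digit by 12, carrying:
  1×12 = 12 → write 4 carry 1
  0×12+1 = 1 → write 1
  6×12 = 72 → write 0 carry 9
  4×12+9 = 57 → write 1 carry 7
  5×12+7 = 67 → write 3 carry 8
  4×12+8 = 56 → write 0 carry 7
  2×12+7 = 31 → write 7 carry 3
  1×12+3 = 15 → write 7 carry 1
  0×12+1 = 1 → write 1
  2×12 = 24 → write 0 carry 3
  remaining carry: 3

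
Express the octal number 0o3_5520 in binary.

0b11101101010000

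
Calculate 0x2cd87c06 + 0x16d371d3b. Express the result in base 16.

0x19a0f9941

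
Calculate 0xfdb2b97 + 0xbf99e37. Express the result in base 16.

0x1bd4c9ce

Add column by column in base 16, right to left:
  7+7 = e
  9+3 = c
  b+e = 9 carry 1
  2+9+1 = c
  b+9 = 4 carry 1
  d+f+1 = d carry 1
  f+b+1 = b carry 1
  final carry 1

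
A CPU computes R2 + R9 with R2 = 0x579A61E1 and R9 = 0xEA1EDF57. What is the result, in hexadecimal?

Add column by column in base 16, right to left:
  1+7 = 8
  E+5 = 3 carry 1
  1+F+1 = 1 carry 1
  6+D+1 = 4 carry 1
  A+E+1 = 9 carry 1
  9+1+1 = B
  7+A = 1 carry 1
  5+E+1 = 4 carry 1
  final carry 1

0x141B94138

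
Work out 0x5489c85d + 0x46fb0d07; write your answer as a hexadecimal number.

0x9b84d564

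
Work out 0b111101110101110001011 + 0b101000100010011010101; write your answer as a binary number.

0b1100110011000001100000

Add column by column in base 2, right to left:
  1+1 = 0 carry 1
  1+0+1 = 0 carry 1
  0+1+1 = 0 carry 1
  1+0+1 = 0 carry 1
  0+1+1 = 0 carry 1
  0+0+1 = 1
  0+1 = 1
  1+1 = 0 carry 1
  1+0+1 = 0 carry 1
  1+0+1 = 0 carry 1
  0+1+1 = 0 carry 1
  1+0+1 = 0 carry 1
  0+0+1 = 1
  1+0 = 1
  1+1 = 0 carry 1
  1+0+1 = 0 carry 1
  0+0+1 = 1
  1+0 = 1
  1+1 = 0 carry 1
  1+0+1 = 0 carry 1
  1+1+1 = 1 carry 1
  final carry 1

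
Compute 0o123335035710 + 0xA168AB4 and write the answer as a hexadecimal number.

0x2A58AC67C

0o123335035710 = 0x29B743BC8 in hexadecimal.
Add column by column in base 16, right to left:
  8+4 = C
  C+B = 7 carry 1
  B+A+1 = 6 carry 1
  3+8+1 = C
  4+6 = A
  7+1 = 8
  B+A = 5 carry 1
  9+0+1 = A
  2+0 = 2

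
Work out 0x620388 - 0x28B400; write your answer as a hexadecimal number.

Subtract column by column in base 16:
  8-0 → 8
  8-0 → 8
  3-4 → F (borrow)
  0-B-1 → 4 (borrow)
  2-8-1 → 9 (borrow)
  6-2-1 → 3

0x394F88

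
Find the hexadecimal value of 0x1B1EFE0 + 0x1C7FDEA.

Add column by column in base 16, right to left:
  0+A = A
  E+E = C carry 1
  F+D+1 = D carry 1
  E+F+1 = E carry 1
  1+7+1 = 9
  B+C = 7 carry 1
  1+1+1 = 3

0x379EDCA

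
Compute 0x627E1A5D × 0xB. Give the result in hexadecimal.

0x43B6B21FF

Multiply each base-16 digit by 11, carrying:
  D×11 = 143 → write F carry 8
  5×11+8 = 63 → write F carry 3
  A×11+3 = 113 → write 1 carry 7
  1×11+7 = 18 → write 2 carry 1
  E×11+1 = 155 → write B carry 9
  7×11+9 = 86 → write 6 carry 5
  2×11+5 = 27 → write B carry 1
  6×11+1 = 67 → write 3 carry 4
  remaining carry: 4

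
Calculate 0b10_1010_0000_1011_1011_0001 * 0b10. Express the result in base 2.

0b10101000001011101100010

Multiply each base-2 digit by 2, carrying:
  1×2 = 2 → write 0 carry 1
  0×2+1 = 1 → write 1
  0×2 = 0 → write 0
  0×2 = 0 → write 0
  1×2 = 2 → write 0 carry 1
  1×2+1 = 3 → write 1 carry 1
  0×2+1 = 1 → write 1
  1×2 = 2 → write 0 carry 1
  1×2+1 = 3 → write 1 carry 1
  1×2+1 = 3 → write 1 carry 1
  0×2+1 = 1 → write 1
  1×2 = 2 → write 0 carry 1
  0×2+1 = 1 → write 1
  0×2 = 0 → write 0
  0×2 = 0 → write 0
  0×2 = 0 → write 0
  0×2 = 0 → write 0
  1×2 = 2 → write 0 carry 1
  0×2+1 = 1 → write 1
  1×2 = 2 → write 0 carry 1
  0×2+1 = 1 → write 1
  1×2 = 2 → write 0 carry 1
  remaining carry: 1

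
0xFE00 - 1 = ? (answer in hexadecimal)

0xFDFF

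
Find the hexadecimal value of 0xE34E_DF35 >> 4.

Shifting right by 4 bits = 1 hex digit: drop the last 1.

0xE34EDF3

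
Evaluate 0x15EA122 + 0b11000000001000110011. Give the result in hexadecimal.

0b11000000001000110011 = 0xC0233 in hexadecimal.
Add column by column in base 16, right to left:
  2+3 = 5
  2+3 = 5
  1+2 = 3
  A+0 = A
  E+C = A carry 1
  5+0+1 = 6
  1+0 = 1

0x16AA355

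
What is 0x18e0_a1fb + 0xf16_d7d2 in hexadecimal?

Add column by column in base 16, right to left:
  b+2 = d
  f+d = c carry 1
  1+7+1 = 9
  a+d = 7 carry 1
  0+6+1 = 7
  e+1 = f
  8+f = 7 carry 1
  1+0+1 = 2

0x27f779cd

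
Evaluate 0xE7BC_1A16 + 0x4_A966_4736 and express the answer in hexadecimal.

0x59122614C

Add column by column in base 16, right to left:
  6+6 = C
  1+3 = 4
  A+7 = 1 carry 1
  1+4+1 = 6
  C+6 = 2 carry 1
  B+6+1 = 2 carry 1
  7+9+1 = 1 carry 1
  E+A+1 = 9 carry 1
  0+4+1 = 5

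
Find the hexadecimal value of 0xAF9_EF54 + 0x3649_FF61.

Add column by column in base 16, right to left:
  4+1 = 5
  5+6 = B
  F+F = E carry 1
  E+F+1 = E carry 1
  9+9+1 = 3 carry 1
  F+4+1 = 4 carry 1
  A+6+1 = 1 carry 1
  0+3+1 = 4

0x4143EEB5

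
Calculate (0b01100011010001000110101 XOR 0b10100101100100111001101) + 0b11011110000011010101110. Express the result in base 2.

0b110100100111001010100110

First 0b01100011010001000110101 XOR 0b10100101100100111001101 = 0b11000110110101111111000.
Add column by column in base 2, right to left:
  0+0 = 0
  0+1 = 1
  0+1 = 1
  1+1 = 0 carry 1
  1+0+1 = 0 carry 1
  1+1+1 = 1 carry 1
  1+0+1 = 0 carry 1
  1+1+1 = 1 carry 1
  1+0+1 = 0 carry 1
  1+1+1 = 1 carry 1
  0+1+1 = 0 carry 1
  1+0+1 = 0 carry 1
  0+0+1 = 1
  1+0 = 1
  1+0 = 1
  0+0 = 0
  1+1 = 0 carry 1
  1+1+1 = 1 carry 1
  0+1+1 = 0 carry 1
  0+1+1 = 0 carry 1
  0+0+1 = 1
  1+1 = 0 carry 1
  1+1+1 = 1 carry 1
  final carry 1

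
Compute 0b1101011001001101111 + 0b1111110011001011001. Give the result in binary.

0b11101001100011001000

Add column by column in base 2, right to left:
  1+1 = 0 carry 1
  1+0+1 = 0 carry 1
  1+0+1 = 0 carry 1
  1+1+1 = 1 carry 1
  0+1+1 = 0 carry 1
  1+0+1 = 0 carry 1
  1+1+1 = 1 carry 1
  0+0+1 = 1
  0+0 = 0
  1+1 = 0 carry 1
  0+1+1 = 0 carry 1
  0+0+1 = 1
  1+0 = 1
  1+1 = 0 carry 1
  0+1+1 = 0 carry 1
  1+1+1 = 1 carry 1
  0+1+1 = 0 carry 1
  1+1+1 = 1 carry 1
  1+1+1 = 1 carry 1
  final carry 1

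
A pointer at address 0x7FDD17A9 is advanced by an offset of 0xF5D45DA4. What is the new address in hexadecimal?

0x175B1754D

Add column by column in base 16, right to left:
  9+4 = D
  A+A = 4 carry 1
  7+D+1 = 5 carry 1
  1+5+1 = 7
  D+4 = 1 carry 1
  D+D+1 = B carry 1
  F+5+1 = 5 carry 1
  7+F+1 = 7 carry 1
  final carry 1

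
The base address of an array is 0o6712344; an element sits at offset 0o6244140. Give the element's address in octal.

0o15156504

Add column by column in base 8, right to left:
  4+0 = 4
  4+4 = 0 carry 1
  3+1+1 = 5
  2+4 = 6
  1+4 = 5
  7+2 = 1 carry 1
  6+6+1 = 5 carry 1
  final carry 1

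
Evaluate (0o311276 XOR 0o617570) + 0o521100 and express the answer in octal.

First 0o311276 XOR 0o617570 = 0o506706.
Add column by column in base 8, right to left:
  6+0 = 6
  0+0 = 0
  7+1 = 0 carry 1
  6+1+1 = 0 carry 1
  0+2+1 = 3
  5+5 = 2 carry 1
  final carry 1

0o1230006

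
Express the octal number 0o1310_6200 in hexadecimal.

0x2C8C80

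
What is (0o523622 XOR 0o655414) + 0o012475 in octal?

0o410733

First 0o523622 XOR 0o655414 = 0o376236.
Add column by column in base 8, right to left:
  6+5 = 3 carry 1
  3+7+1 = 3 carry 1
  2+4+1 = 7
  6+2 = 0 carry 1
  7+1+1 = 1 carry 1
  3+0+1 = 4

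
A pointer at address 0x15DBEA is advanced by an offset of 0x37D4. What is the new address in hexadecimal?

0x1613BE

Add column by column in base 16, right to left:
  A+4 = E
  E+D = B carry 1
  B+7+1 = 3 carry 1
  D+3+1 = 1 carry 1
  5+0+1 = 6
  1+0 = 1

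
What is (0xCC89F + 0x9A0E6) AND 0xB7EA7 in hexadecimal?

Add column by column in base 16, right to left:
  F+6 = 5 carry 1
  9+E+1 = 8 carry 1
  8+0+1 = 9
  C+A = 6 carry 1
  C+9+1 = 6 carry 1
  final carry 1
Sum = 0x166985; now AND with 0xB7EA7:
  1&0=0, 6&B=2, 6&7=6, 9&E=8, 8&A=8, 5&7=5

0x26885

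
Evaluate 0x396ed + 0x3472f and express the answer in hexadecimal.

Add column by column in base 16, right to left:
  d+f = c carry 1
  e+2+1 = 1 carry 1
  6+7+1 = e
  9+4 = d
  3+3 = 6

0x6de1c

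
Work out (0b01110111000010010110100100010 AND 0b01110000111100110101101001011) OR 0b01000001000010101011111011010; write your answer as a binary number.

0b1110001000010111111111011010

0b01110111000010010110100100010 AND 0b01110000111100110101101001011 = 0b01110000000000010100100000010.
Then OR with 0b01000001000010101011111011010.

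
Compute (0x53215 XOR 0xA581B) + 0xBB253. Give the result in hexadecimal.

0x1B1C61

First 0x53215 XOR 0xA581B = 0xF6A0E.
Add column by column in base 16, right to left:
  E+3 = 1 carry 1
  0+5+1 = 6
  A+2 = C
  6+B = 1 carry 1
  F+B+1 = B carry 1
  final carry 1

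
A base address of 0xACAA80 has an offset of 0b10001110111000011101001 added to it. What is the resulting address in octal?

0o75015551

0xACAA80 = 0o53125200 in octal.
0b10001110111000011101001 = 0o21670351 in octal.
Add column by column in base 8, right to left:
  0+1 = 1
  0+5 = 5
  2+3 = 5
  5+0 = 5
  2+7 = 1 carry 1
  1+6+1 = 0 carry 1
  3+1+1 = 5
  5+2 = 7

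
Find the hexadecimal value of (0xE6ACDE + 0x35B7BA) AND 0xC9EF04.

0x86400

Add column by column in base 16, right to left:
  E+A = 8 carry 1
  D+B+1 = 9 carry 1
  C+7+1 = 4 carry 1
  A+B+1 = 6 carry 1
  6+5+1 = C
  E+3 = 1 carry 1
  final carry 1
Sum = 0x11C6498; now AND with 0xC9EF04:
  1&0=0, 1&C=0, C&9=8, 6&E=6, 4&F=4, 9&0=0, 8&4=0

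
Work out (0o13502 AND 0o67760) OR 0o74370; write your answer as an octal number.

0o13502 AND 0o67760 = 0o03500.
Then OR with 0o74370.

0o77770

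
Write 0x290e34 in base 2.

Expand each hex digit to 4 bits: 2=0010 9=1001 0=0000 e=1110 3=0011 4=0100.

0b1010010000111000110100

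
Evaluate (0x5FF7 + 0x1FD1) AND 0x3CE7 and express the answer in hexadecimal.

Add column by column in base 16, right to left:
  7+1 = 8
  F+D = C carry 1
  F+F+1 = F carry 1
  5+1+1 = 7
Sum = 0x7FC8; now AND with 0x3CE7:
  7&3=3, F&C=C, C&E=C, 8&7=0

0x3CC0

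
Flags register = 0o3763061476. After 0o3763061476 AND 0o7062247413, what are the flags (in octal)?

AND each oct digit independently (no carries):
  3&7=3, 7&0=0, 6&6=6, 3&2=2, 0&2=0, 6&4=4, 1&7=1, 4&4=4, 7&1=1, 6&3=2

0o3062041412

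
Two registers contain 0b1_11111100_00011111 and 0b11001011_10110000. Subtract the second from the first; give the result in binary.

0b10011000001101111

Subtract column by column in base 2:
  1-0 → 1
  1-0 → 1
  1-0 → 1
  1-0 → 1
  1-1 → 0
  0-1 → 1 (borrow)
  0-0-1 → 1 (borrow)
  0-1-1 → 0 (borrow)
  0-1-1 → 0 (borrow)
  0-1-1 → 0 (borrow)
  1-0-1 → 0
  1-1 → 0
  1-0 → 1
  1-0 → 1
  1-1 → 0
  1-1 → 0
  1-0 → 1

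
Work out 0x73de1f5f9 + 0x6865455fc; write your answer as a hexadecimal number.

0xdc4364bf5

Add column by column in base 16, right to left:
  9+c = 5 carry 1
  f+f+1 = f carry 1
  5+5+1 = b
  f+5 = 4 carry 1
  1+4+1 = 6
  e+5 = 3 carry 1
  d+6+1 = 4 carry 1
  3+8+1 = c
  7+6 = d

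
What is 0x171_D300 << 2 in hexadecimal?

0x5C74C00

2 bits is not a whole number of base-16 digits; in binary: 1011100011101001100000000 << 2 = 101110001110100110000000000.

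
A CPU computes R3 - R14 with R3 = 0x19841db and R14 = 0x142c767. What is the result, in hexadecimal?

Subtract column by column in base 16:
  b-7 → 4
  d-6 → 7
  1-7 → a (borrow)
  4-c-1 → 7 (borrow)
  8-2-1 → 5
  9-4 → 5
  1-1 → 0

0x557a74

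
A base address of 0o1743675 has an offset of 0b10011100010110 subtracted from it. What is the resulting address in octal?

0b10011100010110 = 0o23426 in octal.
Subtract column by column in base 8:
  5-6 → 7 (borrow)
  7-2-1 → 4
  6-4 → 2
  3-3 → 0
  4-2 → 2
  7-0 → 7
  1-0 → 1

0o1720247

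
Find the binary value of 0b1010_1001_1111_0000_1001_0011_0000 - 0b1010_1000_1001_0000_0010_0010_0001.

Subtract column by column in base 2:
  0-1 → 1 (borrow)
  0-0-1 → 1 (borrow)
  0-0-1 → 1 (borrow)
  0-0-1 → 1 (borrow)
  1-0-1 → 0
  1-1 → 0
  0-0 → 0
  0-0 → 0
  1-0 → 1
  0-1 → 1 (borrow)
  0-0-1 → 1 (borrow)
  1-0-1 → 0
  0-0 → 0
  0-0 → 0
  0-0 → 0
  0-0 → 0
  1-1 → 0
  1-0 → 1
  1-0 → 1
  1-1 → 0
  1-0 → 1
  0-0 → 0
  0-0 → 0
  1-1 → 0
  0-0 → 0
  1-1 → 0
  0-0 → 0
  1-1 → 0

0b101100000011100001111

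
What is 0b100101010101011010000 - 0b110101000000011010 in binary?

Subtract column by column in base 2:
  0-0 → 0
  0-1 → 1 (borrow)
  0-0-1 → 1 (borrow)
  0-1-1 → 0 (borrow)
  1-1-1 → 1 (borrow)
  0-0-1 → 1 (borrow)
  1-0-1 → 0
  1-0 → 1
  0-0 → 0
  1-0 → 1
  0-0 → 0
  1-0 → 1
  0-1 → 1 (borrow)
  1-0-1 → 0
  0-1 → 1 (borrow)
  1-0-1 → 0
  0-1 → 1 (borrow)
  1-1-1 → 1 (borrow)
  0-0-1 → 1 (borrow)
  0-0-1 → 1 (borrow)
  1-0-1 → 0

0b11110101101010110110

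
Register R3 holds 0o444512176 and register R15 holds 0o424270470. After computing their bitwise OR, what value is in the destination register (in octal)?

OR each oct digit independently (no carries):
  4|4=4, 4|2=6, 4|4=4, 5|2=7, 1|7=7, 2|0=2, 1|4=5, 7|7=7, 6|0=6

0o464772576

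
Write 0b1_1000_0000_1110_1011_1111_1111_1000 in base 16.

0x180ebff8

Group the bits into nibbles: 0001 1000 0000 1110 1011 1111 1111 1000 → 180ebff8.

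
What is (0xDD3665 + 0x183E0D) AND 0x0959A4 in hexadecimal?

Add column by column in base 16, right to left:
  5+D = 2 carry 1
  6+0+1 = 7
  6+E = 4 carry 1
  3+3+1 = 7
  D+8 = 5 carry 1
  D+1+1 = F
Sum = 0xF57472; now AND with 0x0959A4:
  F&0=0, 5&9=1, 7&5=5, 4&9=0, 7&A=2, 2&4=0

0x15020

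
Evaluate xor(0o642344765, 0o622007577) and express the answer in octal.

XOR each oct digit independently (no carries):
  6^6=0, 4^2=6, 2^2=0, 3^0=3, 4^0=4, 4^7=3, 7^5=2, 6^7=1, 5^7=2

0o060343212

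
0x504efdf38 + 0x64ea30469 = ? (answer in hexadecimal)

0xb5392e3a1

Add column by column in base 16, right to left:
  8+9 = 1 carry 1
  3+6+1 = a
  f+4 = 3 carry 1
  d+0+1 = e
  f+3 = 2 carry 1
  e+a+1 = 9 carry 1
  4+e+1 = 3 carry 1
  0+4+1 = 5
  5+6 = b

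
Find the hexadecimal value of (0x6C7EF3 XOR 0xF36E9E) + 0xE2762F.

0x181869C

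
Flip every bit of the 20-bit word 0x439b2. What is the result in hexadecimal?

Each hex digit d becomes f−d:
  4→b, 3→c, 9→6, b→4, 2→d

0xbc64d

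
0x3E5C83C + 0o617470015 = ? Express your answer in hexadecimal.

0xA243849

0o617470015 = 0x63E700D in hexadecimal.
Add column by column in base 16, right to left:
  C+D = 9 carry 1
  3+0+1 = 4
  8+0 = 8
  C+7 = 3 carry 1
  5+E+1 = 4 carry 1
  E+3+1 = 2 carry 1
  3+6+1 = A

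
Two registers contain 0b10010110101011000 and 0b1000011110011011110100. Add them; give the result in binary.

0b1000110001010001001100

Add column by column in base 2, right to left:
  0+0 = 0
  0+0 = 0
  0+1 = 1
  1+0 = 1
  1+1 = 0 carry 1
  0+1+1 = 0 carry 1
  1+1+1 = 1 carry 1
  0+1+1 = 0 carry 1
  1+0+1 = 0 carry 1
  0+1+1 = 0 carry 1
  1+1+1 = 1 carry 1
  1+0+1 = 0 carry 1
  0+0+1 = 1
  1+1 = 0 carry 1
  0+1+1 = 0 carry 1
  0+1+1 = 0 carry 1
  1+1+1 = 1 carry 1
  0+0+1 = 1
  0+0 = 0
  0+0 = 0
  0+0 = 0
  0+1 = 1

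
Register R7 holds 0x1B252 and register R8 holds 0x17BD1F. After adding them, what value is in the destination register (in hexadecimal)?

0x196F71

Add column by column in base 16, right to left:
  2+F = 1 carry 1
  5+1+1 = 7
  2+D = F
  B+B = 6 carry 1
  1+7+1 = 9
  0+1 = 1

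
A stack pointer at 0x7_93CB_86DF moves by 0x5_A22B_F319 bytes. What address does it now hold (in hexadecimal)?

0xD35F779F8

Add column by column in base 16, right to left:
  F+9 = 8 carry 1
  D+1+1 = F
  6+3 = 9
  8+F = 7 carry 1
  B+B+1 = 7 carry 1
  C+2+1 = F
  3+2 = 5
  9+A = 3 carry 1
  7+5+1 = D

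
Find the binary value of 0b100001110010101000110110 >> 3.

Right shift by 3: drop the 3 least-significant bits.

0b100001110010101000110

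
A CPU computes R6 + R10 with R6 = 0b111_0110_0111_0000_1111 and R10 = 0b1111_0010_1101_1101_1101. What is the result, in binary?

0b101101001010011101100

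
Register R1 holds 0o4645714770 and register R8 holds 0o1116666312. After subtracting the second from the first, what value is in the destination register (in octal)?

Subtract column by column in base 8:
  0-2 → 6 (borrow)
  7-1-1 → 5
  7-3 → 4
  4-6 → 6 (borrow)
  1-6-1 → 2 (borrow)
  7-6-1 → 0
  5-6 → 7 (borrow)
  4-1-1 → 2
  6-1 → 5
  4-1 → 3

0o3527026456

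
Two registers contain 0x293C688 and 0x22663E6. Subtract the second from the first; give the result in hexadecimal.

0x6D62A2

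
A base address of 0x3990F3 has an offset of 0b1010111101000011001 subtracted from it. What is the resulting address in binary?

0x3990F3 = 0b1110011001000011110011 in binary.
Subtract column by column in base 2:
  1-1 → 0
  1-0 → 1
  0-0 → 0
  0-1 → 1 (borrow)
  1-1-1 → 1 (borrow)
  1-0-1 → 0
  1-0 → 1
  1-0 → 1
  0-0 → 0
  0-1 → 1 (borrow)
  0-0-1 → 1 (borrow)
  0-1-1 → 0 (borrow)
  1-1-1 → 1 (borrow)
  0-1-1 → 0 (borrow)
  0-1-1 → 0 (borrow)
  1-0-1 → 0
  1-1 → 0
  0-0 → 0
  0-1 → 1 (borrow)
  1-0-1 → 0
  1-0 → 1
  1-0 → 1

0b1101000001011011011010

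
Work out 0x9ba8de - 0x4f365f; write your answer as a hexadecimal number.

Subtract column by column in base 16:
  e-f → f (borrow)
  d-5-1 → 7
  8-6 → 2
  a-3 → 7
  b-f → c (borrow)
  9-4-1 → 4

0x4c727f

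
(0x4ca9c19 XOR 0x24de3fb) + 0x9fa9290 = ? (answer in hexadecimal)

0x10821272

First 0x4ca9c19 XOR 0x24de3fb = 0x6877fe2.
Add column by column in base 16, right to left:
  2+0 = 2
  e+9 = 7 carry 1
  f+2+1 = 2 carry 1
  7+9+1 = 1 carry 1
  7+a+1 = 2 carry 1
  8+f+1 = 8 carry 1
  6+9+1 = 0 carry 1
  final carry 1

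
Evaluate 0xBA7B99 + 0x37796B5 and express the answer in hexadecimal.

0x432124E

Add column by column in base 16, right to left:
  9+5 = E
  9+B = 4 carry 1
  B+6+1 = 2 carry 1
  7+9+1 = 1 carry 1
  A+7+1 = 2 carry 1
  B+7+1 = 3 carry 1
  0+3+1 = 4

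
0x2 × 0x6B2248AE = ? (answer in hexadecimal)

Multiply each base-16 digit by 2, carrying:
  E×2 = 28 → write C carry 1
  A×2+1 = 21 → write 5 carry 1
  8×2+1 = 17 → write 1 carry 1
  4×2+1 = 9 → write 9
  2×2 = 4 → write 4
  2×2 = 4 → write 4
  B×2 = 22 → write 6 carry 1
  6×2+1 = 13 → write D

0xD644915C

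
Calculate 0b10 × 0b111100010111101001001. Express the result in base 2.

0b1111000101111010010010

Multiply each base-2 digit by 2, carrying:
  1×2 = 2 → write 0 carry 1
  0×2+1 = 1 → write 1
  0×2 = 0 → write 0
  1×2 = 2 → write 0 carry 1
  0×2+1 = 1 → write 1
  0×2 = 0 → write 0
  1×2 = 2 → write 0 carry 1
  0×2+1 = 1 → write 1
  1×2 = 2 → write 0 carry 1
  1×2+1 = 3 → write 1 carry 1
  1×2+1 = 3 → write 1 carry 1
  1×2+1 = 3 → write 1 carry 1
  0×2+1 = 1 → write 1
  1×2 = 2 → write 0 carry 1
  0×2+1 = 1 → write 1
  0×2 = 0 → write 0
  0×2 = 0 → write 0
  1×2 = 2 → write 0 carry 1
  1×2+1 = 3 → write 1 carry 1
  1×2+1 = 3 → write 1 carry 1
  1×2+1 = 3 → write 1 carry 1
  remaining carry: 1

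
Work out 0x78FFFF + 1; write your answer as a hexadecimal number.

0x790000

The trailing 4 digits are F (max in base 16), so adding 1 cascades: they roll to 0 and the next digit up increments.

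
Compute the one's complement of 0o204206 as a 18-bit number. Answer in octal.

0o573571

Each oct digit d becomes 7−d:
  2→5, 0→7, 4→3, 2→5, 0→7, 6→1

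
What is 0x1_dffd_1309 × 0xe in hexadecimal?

0x1a3fd70a7e

Multiply each base-16 digit by 14, carrying:
  9×14 = 126 → write e carry 7
  0×14+7 = 7 → write 7
  3×14 = 42 → write a carry 2
  1×14+2 = 16 → write 0 carry 1
  d×14+1 = 183 → write 7 carry 11
  f×14+11 = 221 → write d carry 13
  f×14+13 = 223 → write f carry 13
  d×14+13 = 195 → write 3 carry 12
  1×14+12 = 26 → write a carry 1
  remaining carry: 1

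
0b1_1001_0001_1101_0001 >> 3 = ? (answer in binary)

Right shift by 3: drop the 3 least-significant bits.

0b11001000111010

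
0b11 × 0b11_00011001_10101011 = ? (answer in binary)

0b10010100110100000001

Multiply each base-2 digit by 3, carrying:
  1×3 = 3 → write 1 carry 1
  1×3+1 = 4 → write 0 carry 2
  0×3+2 = 2 → write 0 carry 1
  1×3+1 = 4 → write 0 carry 2
  0×3+2 = 2 → write 0 carry 1
  1×3+1 = 4 → write 0 carry 2
  0×3+2 = 2 → write 0 carry 1
  1×3+1 = 4 → write 0 carry 2
  1×3+2 = 5 → write 1 carry 2
  0×3+2 = 2 → write 0 carry 1
  0×3+1 = 1 → write 1
  1×3 = 3 → write 1 carry 1
  1×3+1 = 4 → write 0 carry 2
  0×3+2 = 2 → write 0 carry 1
  0×3+1 = 1 → write 1
  0×3 = 0 → write 0
  1×3 = 3 → write 1 carry 1
  1×3+1 = 4 → write 0 carry 2
  remaining carry: 10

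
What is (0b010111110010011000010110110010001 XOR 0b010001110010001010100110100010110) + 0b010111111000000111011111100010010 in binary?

0b11101111000011010001111110011001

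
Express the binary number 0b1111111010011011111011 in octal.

0o17723373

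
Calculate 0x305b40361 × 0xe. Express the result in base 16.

Multiply each base-16 digit by 14, carrying:
  1×14 = 14 → write e
  6×14 = 84 → write 4 carry 5
  3×14+5 = 47 → write f carry 2
  0×14+2 = 2 → write 2
  4×14 = 56 → write 8 carry 3
  b×14+3 = 157 → write d carry 9
  5×14+9 = 79 → write f carry 4
  0×14+4 = 4 → write 4
  3×14 = 42 → write a carry 2
  remaining carry: 2

0x2a4fd82f4e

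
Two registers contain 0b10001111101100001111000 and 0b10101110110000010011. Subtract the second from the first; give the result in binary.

Subtract column by column in base 2:
  0-1 → 1 (borrow)
  0-1-1 → 0 (borrow)
  0-0-1 → 1 (borrow)
  1-0-1 → 0
  1-1 → 0
  1-0 → 1
  1-0 → 1
  0-0 → 0
  0-0 → 0
  0-0 → 0
  0-1 → 1 (borrow)
  1-1-1 → 1 (borrow)
  1-0-1 → 0
  0-1 → 1 (borrow)
  1-1-1 → 1 (borrow)
  1-1-1 → 1 (borrow)
  1-0-1 → 0
  1-1 → 0
  1-0 → 1
  0-1 → 1 (borrow)
  0-0-1 → 1 (borrow)
  0-0-1 → 1 (borrow)
  1-0-1 → 0

0b1111001110110001100101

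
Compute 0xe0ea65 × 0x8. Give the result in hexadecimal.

Multiply each base-16 digit by 8, carrying:
  5×8 = 40 → write 8 carry 2
  6×8+2 = 50 → write 2 carry 3
  a×8+3 = 83 → write 3 carry 5
  e×8+5 = 117 → write 5 carry 7
  0×8+7 = 7 → write 7
  e×8 = 112 → write 0 carry 7
  remaining carry: 7

0x7075328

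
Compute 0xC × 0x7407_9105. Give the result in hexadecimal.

0x5705ACC3C

Multiply each base-16 digit by 12, carrying:
  5×12 = 60 → write C carry 3
  0×12+3 = 3 → write 3
  1×12 = 12 → write C
  9×12 = 108 → write C carry 6
  7×12+6 = 90 → write A carry 5
  0×12+5 = 5 → write 5
  4×12 = 48 → write 0 carry 3
  7×12+3 = 87 → write 7 carry 5
  remaining carry: 5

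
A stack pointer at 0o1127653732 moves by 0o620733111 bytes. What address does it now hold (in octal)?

0o1750607043

Add column by column in base 8, right to left:
  2+1 = 3
  3+1 = 4
  7+1 = 0 carry 1
  3+3+1 = 7
  5+3 = 0 carry 1
  6+7+1 = 6 carry 1
  7+0+1 = 0 carry 1
  2+2+1 = 5
  1+6 = 7
  1+0 = 1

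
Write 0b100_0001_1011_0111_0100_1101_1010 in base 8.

Group the bits in threes: 100 000 110 110 111 010 011 011 010 → 406672332.

0o406672332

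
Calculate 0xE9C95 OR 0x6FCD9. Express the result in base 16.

OR each hex digit independently (no carries):
  E|6=E, 9|F=F, C|C=C, 9|D=D, 5|9=D

0xEFCDD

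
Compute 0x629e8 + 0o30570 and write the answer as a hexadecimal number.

0o30570 = 0x3178 in hexadecimal.
Add column by column in base 16, right to left:
  8+8 = 0 carry 1
  e+7+1 = 6 carry 1
  9+1+1 = b
  2+3 = 5
  6+0 = 6

0x65b60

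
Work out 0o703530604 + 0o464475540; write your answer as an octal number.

Add column by column in base 8, right to left:
  4+0 = 4
  0+4 = 4
  6+5 = 3 carry 1
  0+5+1 = 6
  3+7 = 2 carry 1
  5+4+1 = 2 carry 1
  3+4+1 = 0 carry 1
  0+6+1 = 7
  7+4 = 3 carry 1
  final carry 1

0o1370226344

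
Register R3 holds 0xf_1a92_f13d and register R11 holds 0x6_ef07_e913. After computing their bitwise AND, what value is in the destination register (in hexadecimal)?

AND each hex digit independently (no carries):
  f&6=6, 1&e=0, a&f=a, 9&0=0, 2&7=2, f&e=e, 1&9=1, 3&1=1, d&3=1

0x60a02e111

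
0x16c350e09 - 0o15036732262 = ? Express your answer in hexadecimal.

0x103b95957

0o15036732262 = 0x687bb4b2 in hexadecimal.
Subtract column by column in base 16:
  9-2 → 7
  0-b → 5 (borrow)
  e-4-1 → 9
  0-b → 5 (borrow)
  5-b-1 → 9 (borrow)
  3-7-1 → b (borrow)
  c-8-1 → 3
  6-6 → 0
  1-0 → 1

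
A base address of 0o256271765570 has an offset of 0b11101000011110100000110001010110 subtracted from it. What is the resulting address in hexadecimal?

0x48A6DDF22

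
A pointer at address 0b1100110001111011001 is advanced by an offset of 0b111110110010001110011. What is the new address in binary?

0b1001011100100001001100

Add column by column in base 2, right to left:
  1+1 = 0 carry 1
  0+1+1 = 0 carry 1
  0+0+1 = 1
  1+0 = 1
  1+1 = 0 carry 1
  0+1+1 = 0 carry 1
  1+1+1 = 1 carry 1
  1+0+1 = 0 carry 1
  1+0+1 = 0 carry 1
  1+0+1 = 0 carry 1
  0+1+1 = 0 carry 1
  0+0+1 = 1
  0+0 = 0
  1+1 = 0 carry 1
  1+1+1 = 1 carry 1
  0+0+1 = 1
  0+1 = 1
  1+1 = 0 carry 1
  1+1+1 = 1 carry 1
  0+1+1 = 0 carry 1
  0+1+1 = 0 carry 1
  final carry 1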